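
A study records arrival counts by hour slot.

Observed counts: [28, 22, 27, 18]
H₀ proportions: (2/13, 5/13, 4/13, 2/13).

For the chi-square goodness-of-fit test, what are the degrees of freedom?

degrees of freedom = 3

df = k − 1 = 4 − 1 = 3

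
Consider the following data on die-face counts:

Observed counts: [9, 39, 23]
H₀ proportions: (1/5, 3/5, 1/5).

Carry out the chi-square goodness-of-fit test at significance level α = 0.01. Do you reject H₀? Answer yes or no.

n = 71; E_i = n·p_i = [14.20, 42.60, 14.20]
χ² = (9−14.20)²/14.20 + (39−42.60)²/42.60 + (23−14.20)²/14.20 = 7.6620
df = 2
p-value (upper-tail) = 0.02169
At α=0.01: p ≥ α → fail to reject H₀

reject H₀: no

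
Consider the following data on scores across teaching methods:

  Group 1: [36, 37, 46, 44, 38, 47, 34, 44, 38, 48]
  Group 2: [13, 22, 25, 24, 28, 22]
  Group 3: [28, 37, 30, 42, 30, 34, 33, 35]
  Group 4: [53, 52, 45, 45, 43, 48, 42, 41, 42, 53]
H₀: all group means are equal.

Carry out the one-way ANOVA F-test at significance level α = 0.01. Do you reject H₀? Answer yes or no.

reject H₀: yes

Group means [41.20, 22.33, 33.62, 46.40], grand mean 37.618
SSB = Σnᵢ(x̄ᵢ−x̄)² = 2428.821; SSW = ΣΣ(x−x̄ᵢ)² = 711.208
MSB = 2428.821/3 = 809.6070; MSW = 711.208/30 = 23.7069
F = MSB/MSW = 34.1506
df = (3, 30)
p-value (upper-tail) = 0.00000
At α=0.01: p < α → reject H₀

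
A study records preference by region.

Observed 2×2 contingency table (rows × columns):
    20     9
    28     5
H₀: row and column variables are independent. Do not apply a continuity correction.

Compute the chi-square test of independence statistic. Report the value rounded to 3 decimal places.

test statistic = 2.227

Row totals [29, 33], col totals [48, 14], n=62
χ² = (20−22.45)²/22.45 + (9−6.55)²/6.55 + (28−25.55)²/25.55 + (5−7.45)²/7.45 = 2.2274
df = 1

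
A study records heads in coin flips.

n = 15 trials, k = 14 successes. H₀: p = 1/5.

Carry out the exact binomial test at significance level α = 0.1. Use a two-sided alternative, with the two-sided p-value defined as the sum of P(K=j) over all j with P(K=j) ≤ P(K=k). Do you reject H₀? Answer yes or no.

reject H₀: yes

Exact binomial: n=15, k=14, p₀=1/5=0.2000
P(X=j) = C(n,j)·p₀^j·(1−p₀)^(n−j); p = Σ P(X=j) over j with P(X=j) ≤ P(X=14)
p-value (two-sided) = 0.00000
At α=0.1: p < α → reject H₀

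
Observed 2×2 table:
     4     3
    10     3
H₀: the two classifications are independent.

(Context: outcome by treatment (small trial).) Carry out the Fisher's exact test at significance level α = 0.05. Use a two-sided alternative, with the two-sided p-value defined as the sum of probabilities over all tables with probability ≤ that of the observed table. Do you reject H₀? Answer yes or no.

reject H₀: no

Margins: r₁=7, r₂=13, c₁=14, c₂=6, n=20
p_obs = C(7,4)·C(13,10)/C(20,14); sum pmf over tables with pmf ≤ p_obs
p-value (two-sided) = 0.61262
At α=0.05: p ≥ α → fail to reject H₀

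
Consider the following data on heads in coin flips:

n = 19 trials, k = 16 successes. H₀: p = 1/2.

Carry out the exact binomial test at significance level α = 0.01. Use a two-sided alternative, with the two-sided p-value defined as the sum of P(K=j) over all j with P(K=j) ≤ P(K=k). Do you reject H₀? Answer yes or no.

reject H₀: yes

Exact binomial: n=19, k=16, p₀=1/2=0.5000
P(X=j) = C(n,j)·p₀^j·(1−p₀)^(n−j); p = Σ P(X=j) over j with P(X=j) ≤ P(X=16)
p-value (two-sided) = 0.00443
At α=0.01: p < α → reject H₀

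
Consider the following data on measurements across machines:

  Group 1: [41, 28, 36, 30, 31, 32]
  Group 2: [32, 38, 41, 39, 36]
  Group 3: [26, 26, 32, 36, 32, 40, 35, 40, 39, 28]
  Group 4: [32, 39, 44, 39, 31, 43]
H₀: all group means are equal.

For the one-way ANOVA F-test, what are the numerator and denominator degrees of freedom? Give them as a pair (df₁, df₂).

degrees of freedom = [3, 23]

k = 4 groups, N = 27 total
df = (k−1, N−k) = (4−1, 27−4) = (3, 23)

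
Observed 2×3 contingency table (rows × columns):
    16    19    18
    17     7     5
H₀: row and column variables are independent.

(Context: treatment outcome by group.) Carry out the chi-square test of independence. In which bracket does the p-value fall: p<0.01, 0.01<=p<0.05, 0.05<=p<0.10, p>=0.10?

p-value bracket: 0.01<=p<0.05

Row totals [53, 29], col totals [33, 26, 23], n=82
χ² = (16−21.33)²/21.33 + (19−16.80)²/16.80 + (18−14.87)²/14.87 + (17−11.67)²/11.67 + (7−9.20)²/9.20 + (5−8.13)²/8.13 = 6.4442
df = 2
p-value (upper-tail) = 0.03987
→ bracket: 0.01<=p<0.05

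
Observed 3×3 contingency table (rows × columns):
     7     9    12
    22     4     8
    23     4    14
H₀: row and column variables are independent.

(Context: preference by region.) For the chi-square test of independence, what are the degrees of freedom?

degrees of freedom = 4

df = (r−1)(c−1) = (3−1)·(3−1) = 4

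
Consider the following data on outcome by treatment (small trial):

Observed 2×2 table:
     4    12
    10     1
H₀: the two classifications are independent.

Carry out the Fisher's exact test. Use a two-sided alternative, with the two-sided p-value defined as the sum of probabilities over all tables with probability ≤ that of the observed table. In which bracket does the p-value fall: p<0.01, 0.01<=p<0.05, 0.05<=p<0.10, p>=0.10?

p-value bracket: p<0.01

Margins: r₁=16, r₂=11, c₁=14, c₂=13, n=27
p_obs = C(16,4)·C(11,10)/C(27,14); sum pmf over tables with pmf ≤ p_obs
p-value (two-sided) = 0.00134
→ bracket: p<0.01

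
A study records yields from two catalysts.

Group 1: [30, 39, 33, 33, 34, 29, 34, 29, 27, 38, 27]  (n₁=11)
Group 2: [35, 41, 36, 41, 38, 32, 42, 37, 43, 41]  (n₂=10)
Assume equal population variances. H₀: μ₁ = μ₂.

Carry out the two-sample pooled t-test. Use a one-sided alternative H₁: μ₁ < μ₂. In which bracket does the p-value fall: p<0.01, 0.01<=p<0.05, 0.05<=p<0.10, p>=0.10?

x̄₁=32.091, s₁=4.085, n₁=11
x̄₂=38.600, s₂=3.565, n₂=10
s_p² = [10·4.085² + 9·3.565²]/19 = 14.8057
SE = √(s_p²·(1/11+1/10)) = 1.6812
t = (32.091−38.600)/1.6812 = -3.8716
df = 19
p-value (one-sided, H₁ less) = 0.00051
→ bracket: p<0.01

p-value bracket: p<0.01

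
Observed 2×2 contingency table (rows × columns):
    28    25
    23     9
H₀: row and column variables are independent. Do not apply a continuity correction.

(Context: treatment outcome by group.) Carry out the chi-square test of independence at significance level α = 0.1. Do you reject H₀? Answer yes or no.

reject H₀: yes

Row totals [53, 32], col totals [51, 34], n=85
χ² = (28−31.80)²/31.80 + (25−21.20)²/21.20 + (23−19.20)²/19.20 + (9−12.80)²/12.80 = 3.0154
df = 1
p-value (upper-tail) = 0.08248
At α=0.1: p < α → reject H₀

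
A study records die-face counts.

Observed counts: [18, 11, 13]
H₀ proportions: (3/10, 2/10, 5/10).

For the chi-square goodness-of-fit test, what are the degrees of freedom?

degrees of freedom = 2

df = k − 1 = 3 − 1 = 2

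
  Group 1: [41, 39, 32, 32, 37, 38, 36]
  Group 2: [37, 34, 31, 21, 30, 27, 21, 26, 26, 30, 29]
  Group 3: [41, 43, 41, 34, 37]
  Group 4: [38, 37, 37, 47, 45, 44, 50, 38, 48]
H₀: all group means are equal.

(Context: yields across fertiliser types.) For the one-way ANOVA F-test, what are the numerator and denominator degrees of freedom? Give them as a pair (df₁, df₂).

degrees of freedom = [3, 28]

k = 4 groups, N = 32 total
df = (k−1, N−k) = (4−1, 32−4) = (3, 28)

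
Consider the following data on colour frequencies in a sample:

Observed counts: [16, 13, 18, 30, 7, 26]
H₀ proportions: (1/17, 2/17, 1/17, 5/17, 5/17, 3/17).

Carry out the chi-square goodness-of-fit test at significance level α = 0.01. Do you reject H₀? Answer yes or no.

reject H₀: yes

n = 110; E_i = n·p_i = [6.47, 12.94, 6.47, 32.35, 32.35, 19.41]
χ² = (16−6.47)²/6.47 + (13−12.94)²/12.94 + (18−6.47)²/6.47 + (30−32.35)²/32.35 + (7−32.35)²/32.35 + (26−19.41)²/19.41 = 56.8524
df = 5
p-value (upper-tail) = 0.00000
At α=0.01: p < α → reject H₀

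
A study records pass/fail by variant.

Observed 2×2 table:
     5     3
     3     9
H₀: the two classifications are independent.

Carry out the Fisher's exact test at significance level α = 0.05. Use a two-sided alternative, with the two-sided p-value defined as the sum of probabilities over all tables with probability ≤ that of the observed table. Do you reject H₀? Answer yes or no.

Margins: r₁=8, r₂=12, c₁=8, c₂=12, n=20
p_obs = C(8,5)·C(12,3)/C(20,8); sum pmf over tables with pmf ≤ p_obs
p-value (two-sided) = 0.16747
At α=0.05: p ≥ α → fail to reject H₀

reject H₀: no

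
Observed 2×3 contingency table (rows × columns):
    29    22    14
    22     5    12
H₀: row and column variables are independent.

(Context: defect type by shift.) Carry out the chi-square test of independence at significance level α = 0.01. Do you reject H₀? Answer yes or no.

Row totals [65, 39], col totals [51, 27, 26], n=104
χ² = (29−31.88)²/31.88 + (22−16.88)²/16.88 + (14−16.25)²/16.25 + (22−19.12)²/19.12 + (5−10.12)²/10.12 + (12−9.75)²/9.75 = 5.6729
df = 2
p-value (upper-tail) = 0.05863
At α=0.01: p ≥ α → fail to reject H₀

reject H₀: no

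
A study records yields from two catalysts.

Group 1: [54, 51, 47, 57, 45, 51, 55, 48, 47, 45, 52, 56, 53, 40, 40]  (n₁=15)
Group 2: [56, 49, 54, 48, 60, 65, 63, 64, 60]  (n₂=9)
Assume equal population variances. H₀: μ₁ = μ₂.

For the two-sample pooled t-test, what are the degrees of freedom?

degrees of freedom = 22

df = n₁ + n₂ − 2 = 15 + 9 − 2 = 22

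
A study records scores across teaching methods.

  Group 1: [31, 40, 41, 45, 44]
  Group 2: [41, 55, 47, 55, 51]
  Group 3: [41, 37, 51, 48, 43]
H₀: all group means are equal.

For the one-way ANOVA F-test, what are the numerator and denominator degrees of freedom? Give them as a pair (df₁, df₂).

k = 3 groups, N = 15 total
df = (k−1, N−k) = (3−1, 15−3) = (2, 12)

degrees of freedom = [2, 12]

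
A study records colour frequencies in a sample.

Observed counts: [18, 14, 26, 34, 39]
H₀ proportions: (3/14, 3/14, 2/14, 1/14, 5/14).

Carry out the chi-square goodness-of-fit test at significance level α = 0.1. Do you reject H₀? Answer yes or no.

reject H₀: yes

n = 131; E_i = n·p_i = [28.07, 28.07, 18.71, 9.36, 46.79]
χ² = (18−28.07)²/28.07 + (14−28.07)²/28.07 + (26−18.71)²/18.71 + (34−9.36)²/9.36 + (39−46.79)²/46.79 = 79.6982
df = 4
p-value (upper-tail) = 0.00000
At α=0.1: p < α → reject H₀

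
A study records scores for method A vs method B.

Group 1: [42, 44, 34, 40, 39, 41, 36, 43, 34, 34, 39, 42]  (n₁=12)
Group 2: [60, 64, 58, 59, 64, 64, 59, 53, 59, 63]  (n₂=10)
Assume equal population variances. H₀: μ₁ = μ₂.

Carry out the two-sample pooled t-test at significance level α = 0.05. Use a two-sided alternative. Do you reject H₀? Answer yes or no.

x̄₁=39.000, s₁=3.668, n₁=12
x̄₂=60.300, s₂=3.529, n₂=10
s_p² = [11·3.668² + 9·3.529²]/20 = 13.0050
SE = √(s_p²·(1/12+1/10)) = 1.5441
t = (39.000−60.300)/1.5441 = -13.7944
df = 20
p-value (two-sided) = 0.00000
At α=0.05: p < α → reject H₀

reject H₀: yes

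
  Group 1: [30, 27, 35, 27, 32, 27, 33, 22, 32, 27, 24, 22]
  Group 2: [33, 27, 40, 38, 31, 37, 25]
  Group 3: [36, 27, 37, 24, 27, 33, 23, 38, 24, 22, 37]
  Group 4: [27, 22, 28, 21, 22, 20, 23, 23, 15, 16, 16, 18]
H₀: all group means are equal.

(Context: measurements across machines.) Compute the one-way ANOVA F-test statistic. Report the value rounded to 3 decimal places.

test statistic = 10.110

Group means [28.17, 33.00, 29.82, 20.92], grand mean 27.333
SSB = Σnᵢ(x̄ᵢ−x̄)² = 795.114; SSW = ΣΣ(x−x̄ᵢ)² = 996.220
MSB = 795.114/3 = 265.0379; MSW = 996.220/38 = 26.2163
F = MSB/MSW = 10.1097
df = (3, 38)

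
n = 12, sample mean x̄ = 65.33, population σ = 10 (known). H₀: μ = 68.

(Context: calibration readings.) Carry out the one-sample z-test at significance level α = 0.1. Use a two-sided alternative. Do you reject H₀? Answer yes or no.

reject H₀: no

SE = σ/√n = 10/√12 = 2.8868
z = (x̄−μ₀)/SE = (65.33−68)/2.8868 = -0.9249
p-value (two-sided) = 0.35501
At α=0.1: p ≥ α → fail to reject H₀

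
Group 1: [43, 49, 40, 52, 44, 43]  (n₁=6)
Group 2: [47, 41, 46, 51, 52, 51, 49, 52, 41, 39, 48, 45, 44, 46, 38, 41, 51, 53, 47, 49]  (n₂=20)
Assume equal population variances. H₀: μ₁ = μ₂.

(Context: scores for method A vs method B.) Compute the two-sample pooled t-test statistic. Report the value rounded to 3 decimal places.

x̄₁=45.167, s₁=4.446, n₁=6
x̄₂=46.550, s₂=4.628, n₂=20
s_p² = [5·4.446² + 19·4.628²]/24 = 21.0743
SE = √(s_p²·(1/6+1/20)) = 2.1368
t = (45.167−46.550)/2.1368 = -0.6474
df = 24

test statistic = -0.647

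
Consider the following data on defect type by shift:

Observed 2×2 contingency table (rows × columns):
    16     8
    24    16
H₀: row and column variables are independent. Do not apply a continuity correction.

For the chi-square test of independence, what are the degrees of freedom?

degrees of freedom = 1

df = (r−1)(c−1) = (2−1)·(2−1) = 1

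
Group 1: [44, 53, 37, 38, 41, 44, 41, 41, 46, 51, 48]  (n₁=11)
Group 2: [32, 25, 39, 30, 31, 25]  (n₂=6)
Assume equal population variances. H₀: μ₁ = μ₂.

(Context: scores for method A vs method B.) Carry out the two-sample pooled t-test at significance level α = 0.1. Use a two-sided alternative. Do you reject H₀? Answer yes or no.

reject H₀: yes

x̄₁=44.000, s₁=5.119, n₁=11
x̄₂=30.333, s₂=5.203, n₂=6
s_p² = [10·5.119² + 5·5.203²]/15 = 26.4889
SE = √(s_p²·(1/11+1/6)) = 2.6121
t = (44.000−30.333)/2.6121 = 5.2321
df = 15
p-value (two-sided) = 0.00010
At α=0.1: p < α → reject H₀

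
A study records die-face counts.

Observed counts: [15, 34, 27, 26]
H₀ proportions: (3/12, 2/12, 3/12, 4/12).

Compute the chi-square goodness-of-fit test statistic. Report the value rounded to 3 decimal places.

n = 102; E_i = n·p_i = [25.50, 17.00, 25.50, 34.00]
χ² = (15−25.50)²/25.50 + (34−17.00)²/17.00 + (27−25.50)²/25.50 + (26−34.00)²/34.00 = 23.2941
df = 3

test statistic = 23.294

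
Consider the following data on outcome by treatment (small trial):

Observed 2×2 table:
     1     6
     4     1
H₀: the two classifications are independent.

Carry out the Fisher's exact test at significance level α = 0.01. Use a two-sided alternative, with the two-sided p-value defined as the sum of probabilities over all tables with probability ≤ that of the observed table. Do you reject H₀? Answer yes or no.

Margins: r₁=7, r₂=5, c₁=5, c₂=7, n=12
p_obs = C(7,1)·C(5,4)/C(12,5); sum pmf over tables with pmf ≤ p_obs
p-value (two-sided) = 0.07197
At α=0.01: p ≥ α → fail to reject H₀

reject H₀: no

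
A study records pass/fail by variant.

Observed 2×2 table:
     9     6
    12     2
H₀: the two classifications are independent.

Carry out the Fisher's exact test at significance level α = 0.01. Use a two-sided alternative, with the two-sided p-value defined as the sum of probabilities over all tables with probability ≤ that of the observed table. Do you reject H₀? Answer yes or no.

Margins: r₁=15, r₂=14, c₁=21, c₂=8, n=29
p_obs = C(15,9)·C(14,12)/C(29,21); sum pmf over tables with pmf ≤ p_obs
p-value (two-sided) = 0.21476
At α=0.01: p ≥ α → fail to reject H₀

reject H₀: no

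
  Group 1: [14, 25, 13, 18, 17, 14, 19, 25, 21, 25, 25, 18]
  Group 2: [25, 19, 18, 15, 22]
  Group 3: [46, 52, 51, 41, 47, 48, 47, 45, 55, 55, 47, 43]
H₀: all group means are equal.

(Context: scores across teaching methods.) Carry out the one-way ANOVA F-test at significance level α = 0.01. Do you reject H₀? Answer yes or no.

Group means [19.50, 19.80, 48.08], grand mean 31.379
SSB = Σnᵢ(x̄ᵢ−x̄)² = 5712.111; SSW = ΣΣ(x−x̄ᵢ)² = 508.717
MSB = 5712.111/2 = 2856.0555; MSW = 508.717/26 = 19.5660
F = MSB/MSW = 145.9701
df = (2, 26)
p-value (upper-tail) = 0.00000
At α=0.01: p < α → reject H₀

reject H₀: yes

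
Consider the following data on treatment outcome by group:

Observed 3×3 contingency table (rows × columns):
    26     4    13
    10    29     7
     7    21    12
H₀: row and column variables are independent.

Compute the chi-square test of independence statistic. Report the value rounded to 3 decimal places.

Row totals [43, 46, 40], col totals [43, 54, 32], n=129
χ² = (26−14.33)²/14.33 + (4−18.00)²/18.00 + (13−10.67)²/10.67 + (10−15.33)²/15.33 + (29−19.26)²/19.26 + (7−11.41)²/11.41 + (7−13.33)²/13.33 + (21−16.74)²/16.74 + (12−9.92)²/9.92 = 33.9114
df = 4

test statistic = 33.911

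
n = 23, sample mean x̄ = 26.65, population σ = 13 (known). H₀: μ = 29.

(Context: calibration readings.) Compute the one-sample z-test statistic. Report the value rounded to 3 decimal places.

test statistic = -0.867

SE = σ/√n = 13/√23 = 2.7107
z = (x̄−μ₀)/SE = (26.65−29)/2.7107 = -0.8669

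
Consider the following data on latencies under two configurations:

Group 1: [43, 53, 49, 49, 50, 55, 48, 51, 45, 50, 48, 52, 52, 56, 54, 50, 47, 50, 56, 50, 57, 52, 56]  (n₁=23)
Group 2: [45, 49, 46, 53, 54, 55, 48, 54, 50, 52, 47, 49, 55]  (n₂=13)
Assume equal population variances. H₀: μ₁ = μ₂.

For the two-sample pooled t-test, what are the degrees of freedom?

df = n₁ + n₂ − 2 = 23 + 13 − 2 = 34

degrees of freedom = 34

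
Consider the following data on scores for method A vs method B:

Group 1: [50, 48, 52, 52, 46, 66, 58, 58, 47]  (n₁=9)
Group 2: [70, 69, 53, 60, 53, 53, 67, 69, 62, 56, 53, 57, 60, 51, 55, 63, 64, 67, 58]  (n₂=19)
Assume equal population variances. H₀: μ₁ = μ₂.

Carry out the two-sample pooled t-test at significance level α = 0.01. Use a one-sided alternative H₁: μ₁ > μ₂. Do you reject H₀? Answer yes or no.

x̄₁=53.000, s₁=6.519, n₁=9
x̄₂=60.000, s₂=6.325, n₂=19
s_p² = [8·6.519² + 18·6.325²]/26 = 40.7692
SE = √(s_p²·(1/9+1/19)) = 2.5837
t = (53.000−60.000)/2.5837 = -2.7093
df = 26
p-value (one-sided, H₁ greater) = 0.99411
At α=0.01: p ≥ α → fail to reject H₀

reject H₀: no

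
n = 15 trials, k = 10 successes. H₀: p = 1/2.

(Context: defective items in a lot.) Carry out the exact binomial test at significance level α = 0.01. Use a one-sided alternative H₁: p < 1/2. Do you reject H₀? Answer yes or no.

reject H₀: no

Exact binomial: n=15, k=10, p₀=1/2=0.5000
P(X≤10) from Σ C(n,i)·p₀^i·(1−p₀)^(n−i)
p-value (one-sided, H₁ less) = 0.94077
At α=0.01: p ≥ α → fail to reject H₀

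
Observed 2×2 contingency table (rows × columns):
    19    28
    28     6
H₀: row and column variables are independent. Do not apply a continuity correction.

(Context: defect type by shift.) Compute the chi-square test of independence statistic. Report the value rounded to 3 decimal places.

test statistic = 14.239

Row totals [47, 34], col totals [47, 34], n=81
χ² = (19−27.27)²/27.27 + (28−19.73)²/19.73 + (28−19.73)²/19.73 + (6−14.27)²/14.27 = 14.2391
df = 1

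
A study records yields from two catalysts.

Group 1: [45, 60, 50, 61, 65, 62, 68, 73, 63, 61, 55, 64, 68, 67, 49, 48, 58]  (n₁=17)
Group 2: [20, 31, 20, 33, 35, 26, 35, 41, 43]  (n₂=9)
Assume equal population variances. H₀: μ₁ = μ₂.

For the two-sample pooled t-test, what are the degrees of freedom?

degrees of freedom = 24

df = n₁ + n₂ − 2 = 17 + 9 − 2 = 24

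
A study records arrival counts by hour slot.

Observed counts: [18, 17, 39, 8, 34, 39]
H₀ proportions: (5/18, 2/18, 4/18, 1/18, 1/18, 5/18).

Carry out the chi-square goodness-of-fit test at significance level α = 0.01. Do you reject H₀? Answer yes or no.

reject H₀: yes

n = 155; E_i = n·p_i = [43.06, 17.22, 34.44, 8.61, 8.61, 43.06]
χ² = (18−43.06)²/43.06 + (17−17.22)²/17.22 + (39−34.44)²/34.44 + (8−8.61)²/8.61 + (34−8.61)²/8.61 + (39−43.06)²/43.06 = 90.4677
df = 5
p-value (upper-tail) = 0.00000
At α=0.01: p < α → reject H₀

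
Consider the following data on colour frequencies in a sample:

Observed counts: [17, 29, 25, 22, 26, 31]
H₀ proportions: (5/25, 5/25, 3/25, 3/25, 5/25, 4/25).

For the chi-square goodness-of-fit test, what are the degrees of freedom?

degrees of freedom = 5

df = k − 1 = 6 − 1 = 5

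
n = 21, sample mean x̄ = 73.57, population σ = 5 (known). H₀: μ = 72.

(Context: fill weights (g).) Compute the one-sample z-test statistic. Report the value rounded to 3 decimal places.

SE = σ/√n = 5/√21 = 1.0911
z = (x̄−μ₀)/SE = (73.57−72)/1.0911 = 1.4389

test statistic = 1.439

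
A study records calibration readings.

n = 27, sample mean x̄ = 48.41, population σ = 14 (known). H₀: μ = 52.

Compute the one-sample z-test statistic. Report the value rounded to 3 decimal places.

SE = σ/√n = 14/√27 = 2.6943
z = (x̄−μ₀)/SE = (48.41−52)/2.6943 = -1.3324

test statistic = -1.332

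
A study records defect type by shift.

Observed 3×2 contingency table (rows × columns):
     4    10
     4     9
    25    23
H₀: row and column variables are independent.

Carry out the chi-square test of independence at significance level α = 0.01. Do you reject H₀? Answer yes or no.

reject H₀: no

Row totals [14, 13, 48], col totals [33, 42], n=75
χ² = (4−6.16)²/6.16 + (10−7.84)²/7.84 + (4−5.72)²/5.72 + (9−7.28)²/7.28 + (25−21.12)²/21.12 + (23−26.88)²/26.88 = 3.5489
df = 2
p-value (upper-tail) = 0.16957
At α=0.01: p ≥ α → fail to reject H₀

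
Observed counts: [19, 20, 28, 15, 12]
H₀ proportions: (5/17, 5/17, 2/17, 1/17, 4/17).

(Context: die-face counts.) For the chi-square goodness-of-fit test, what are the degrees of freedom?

degrees of freedom = 4

df = k − 1 = 5 − 1 = 4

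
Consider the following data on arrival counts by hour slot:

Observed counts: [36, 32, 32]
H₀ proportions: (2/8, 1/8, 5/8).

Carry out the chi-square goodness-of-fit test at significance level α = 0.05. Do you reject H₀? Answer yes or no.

n = 100; E_i = n·p_i = [25.00, 12.50, 62.50]
χ² = (36−25.00)²/25.00 + (32−12.50)²/12.50 + (32−62.50)²/62.50 = 50.1440
df = 2
p-value (upper-tail) = 0.00000
At α=0.05: p < α → reject H₀

reject H₀: yes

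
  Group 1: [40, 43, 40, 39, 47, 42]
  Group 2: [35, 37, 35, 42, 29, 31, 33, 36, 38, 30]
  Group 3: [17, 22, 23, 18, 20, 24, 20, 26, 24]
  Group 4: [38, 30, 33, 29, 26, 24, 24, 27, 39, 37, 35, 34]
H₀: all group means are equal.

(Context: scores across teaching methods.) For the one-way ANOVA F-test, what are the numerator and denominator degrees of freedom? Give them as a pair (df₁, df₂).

k = 4 groups, N = 37 total
df = (k−1, N−k) = (4−1, 37−4) = (3, 33)

degrees of freedom = [3, 33]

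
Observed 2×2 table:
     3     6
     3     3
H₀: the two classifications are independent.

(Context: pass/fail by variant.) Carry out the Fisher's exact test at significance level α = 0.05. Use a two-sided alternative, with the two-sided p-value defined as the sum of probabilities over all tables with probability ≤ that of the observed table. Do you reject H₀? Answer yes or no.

reject H₀: no

Margins: r₁=9, r₂=6, c₁=6, c₂=9, n=15
p_obs = C(9,3)·C(6,3)/C(15,6); sum pmf over tables with pmf ≤ p_obs
p-value (two-sided) = 0.62238
At α=0.05: p ≥ α → fail to reject H₀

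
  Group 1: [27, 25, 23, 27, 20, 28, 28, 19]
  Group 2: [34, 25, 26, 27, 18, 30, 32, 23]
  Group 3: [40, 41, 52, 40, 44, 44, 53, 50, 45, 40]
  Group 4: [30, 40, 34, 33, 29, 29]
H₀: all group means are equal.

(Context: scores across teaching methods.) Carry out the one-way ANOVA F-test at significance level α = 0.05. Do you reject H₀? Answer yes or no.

reject H₀: yes

Group means [24.62, 26.88, 44.90, 32.50], grand mean 33.000
SSB = Σnᵢ(x̄ᵢ−x̄)² = 2278.850; SSW = ΣΣ(x−x̄ᵢ)² = 595.150
MSB = 2278.850/3 = 759.6167; MSW = 595.150/28 = 21.2554
F = MSB/MSW = 35.7377
df = (3, 28)
p-value (upper-tail) = 0.00000
At α=0.05: p < α → reject H₀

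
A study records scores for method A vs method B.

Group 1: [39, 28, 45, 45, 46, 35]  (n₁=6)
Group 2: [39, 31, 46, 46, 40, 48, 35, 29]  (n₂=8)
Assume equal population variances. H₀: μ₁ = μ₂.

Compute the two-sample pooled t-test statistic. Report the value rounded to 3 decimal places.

x̄₁=39.667, s₁=7.146, n₁=6
x̄₂=39.250, s₂=7.166, n₂=8
s_p² = [5·7.146² + 7·7.166²]/12 = 51.2361
SE = √(s_p²·(1/6+1/8)) = 3.8657
t = (39.667−39.250)/3.8657 = 0.1078
df = 12

test statistic = 0.108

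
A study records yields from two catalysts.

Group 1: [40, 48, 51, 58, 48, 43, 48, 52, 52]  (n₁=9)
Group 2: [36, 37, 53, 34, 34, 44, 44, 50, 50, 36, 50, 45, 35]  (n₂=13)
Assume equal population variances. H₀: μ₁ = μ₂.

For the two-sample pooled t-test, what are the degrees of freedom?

degrees of freedom = 20

df = n₁ + n₂ − 2 = 9 + 13 − 2 = 20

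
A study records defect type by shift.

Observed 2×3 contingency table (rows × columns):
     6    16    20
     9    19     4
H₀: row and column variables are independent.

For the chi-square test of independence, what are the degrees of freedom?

df = (r−1)(c−1) = (2−1)·(3−1) = 2

degrees of freedom = 2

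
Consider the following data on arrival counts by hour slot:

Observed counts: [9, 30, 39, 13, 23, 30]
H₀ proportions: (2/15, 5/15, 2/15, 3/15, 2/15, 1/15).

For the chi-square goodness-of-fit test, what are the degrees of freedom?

degrees of freedom = 5

df = k − 1 = 6 − 1 = 5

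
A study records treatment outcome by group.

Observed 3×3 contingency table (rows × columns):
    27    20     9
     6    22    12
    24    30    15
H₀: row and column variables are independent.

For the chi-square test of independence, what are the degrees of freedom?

degrees of freedom = 4

df = (r−1)(c−1) = (3−1)·(3−1) = 4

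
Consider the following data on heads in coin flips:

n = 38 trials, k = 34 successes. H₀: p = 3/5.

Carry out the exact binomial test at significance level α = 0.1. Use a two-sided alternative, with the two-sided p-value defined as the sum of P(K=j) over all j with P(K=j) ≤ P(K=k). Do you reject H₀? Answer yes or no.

Exact binomial: n=38, k=34, p₀=3/5=0.6000
P(X=j) = C(n,j)·p₀^j·(1−p₀)^(n−j); p = Σ P(X=j) over j with P(X=j) ≤ P(X=34)
p-value (two-sided) = 0.00009
At α=0.1: p < α → reject H₀

reject H₀: yes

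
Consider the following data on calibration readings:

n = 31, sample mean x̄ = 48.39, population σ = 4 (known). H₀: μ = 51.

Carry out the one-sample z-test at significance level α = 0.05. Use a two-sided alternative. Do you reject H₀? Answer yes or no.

SE = σ/√n = 4/√31 = 0.7184
z = (x̄−μ₀)/SE = (48.39−51)/0.7184 = -3.6330
p-value (two-sided) = 0.00028
At α=0.05: p < α → reject H₀

reject H₀: yes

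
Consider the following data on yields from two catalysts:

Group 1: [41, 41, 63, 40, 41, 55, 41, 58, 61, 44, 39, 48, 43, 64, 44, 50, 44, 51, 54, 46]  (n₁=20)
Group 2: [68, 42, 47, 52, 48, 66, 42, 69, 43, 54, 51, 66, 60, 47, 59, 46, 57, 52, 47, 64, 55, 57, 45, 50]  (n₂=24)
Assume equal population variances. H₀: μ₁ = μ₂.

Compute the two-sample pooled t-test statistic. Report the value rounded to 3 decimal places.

x̄₁=48.400, s₁=8.152, n₁=20
x̄₂=53.625, s₂=8.484, n₂=24
s_p² = [19·8.152² + 23·8.484²]/42 = 69.4863
SE = √(s_p²·(1/20+1/24)) = 2.5238
t = (48.400−53.625)/2.5238 = -2.0703
df = 42

test statistic = -2.070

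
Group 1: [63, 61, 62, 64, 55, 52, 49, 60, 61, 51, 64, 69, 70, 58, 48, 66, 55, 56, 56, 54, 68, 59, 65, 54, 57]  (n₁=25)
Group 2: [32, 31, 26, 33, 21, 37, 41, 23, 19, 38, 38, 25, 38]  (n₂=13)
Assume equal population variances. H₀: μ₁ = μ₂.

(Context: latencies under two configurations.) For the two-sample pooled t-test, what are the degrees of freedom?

df = n₁ + n₂ − 2 = 25 + 13 − 2 = 36

degrees of freedom = 36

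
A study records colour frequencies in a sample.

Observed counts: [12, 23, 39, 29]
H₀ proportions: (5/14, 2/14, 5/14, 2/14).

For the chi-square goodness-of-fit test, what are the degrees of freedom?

df = k − 1 = 4 − 1 = 3

degrees of freedom = 3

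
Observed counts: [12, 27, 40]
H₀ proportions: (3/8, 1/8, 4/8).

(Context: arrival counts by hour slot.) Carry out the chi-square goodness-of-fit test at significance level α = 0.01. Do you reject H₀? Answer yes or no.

n = 79; E_i = n·p_i = [29.62, 9.88, 39.50]
χ² = (12−29.62)²/29.62 + (27−9.88)²/9.88 + (40−39.50)²/39.50 = 40.1899
df = 2
p-value (upper-tail) = 0.00000
At α=0.01: p < α → reject H₀

reject H₀: yes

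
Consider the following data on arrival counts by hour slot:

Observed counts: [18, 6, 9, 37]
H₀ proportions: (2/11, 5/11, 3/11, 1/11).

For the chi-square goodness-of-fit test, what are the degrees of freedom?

df = k − 1 = 4 − 1 = 3

degrees of freedom = 3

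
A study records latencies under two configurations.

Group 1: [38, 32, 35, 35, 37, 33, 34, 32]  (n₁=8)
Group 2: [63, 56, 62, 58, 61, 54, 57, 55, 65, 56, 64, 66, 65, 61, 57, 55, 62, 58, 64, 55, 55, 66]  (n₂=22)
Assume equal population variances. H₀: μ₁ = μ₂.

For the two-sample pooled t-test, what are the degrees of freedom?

degrees of freedom = 28

df = n₁ + n₂ − 2 = 8 + 22 − 2 = 28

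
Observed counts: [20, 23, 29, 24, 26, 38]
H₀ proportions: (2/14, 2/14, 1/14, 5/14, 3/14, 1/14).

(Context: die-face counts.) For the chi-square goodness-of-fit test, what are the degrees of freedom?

df = k − 1 = 6 − 1 = 5

degrees of freedom = 5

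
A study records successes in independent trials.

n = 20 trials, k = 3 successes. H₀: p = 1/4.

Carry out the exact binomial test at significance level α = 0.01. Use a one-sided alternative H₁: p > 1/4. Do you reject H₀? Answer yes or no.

reject H₀: no

Exact binomial: n=20, k=3, p₀=1/4=0.2500
P(X≥3) from Σ C(n,i)·p₀^i·(1−p₀)^(n−i)
p-value (one-sided, H₁ greater) = 0.90874
At α=0.01: p ≥ α → fail to reject H₀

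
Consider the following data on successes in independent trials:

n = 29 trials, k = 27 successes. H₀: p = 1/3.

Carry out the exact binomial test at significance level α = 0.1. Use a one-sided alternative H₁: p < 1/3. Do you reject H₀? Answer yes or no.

Exact binomial: n=29, k=27, p₀=1/3=0.3333
P(X≤27) from Σ C(n,i)·p₀^i·(1−p₀)^(n−i)
p-value (one-sided, H₁ less) = 1.00000
At α=0.1: p ≥ α → fail to reject H₀

reject H₀: no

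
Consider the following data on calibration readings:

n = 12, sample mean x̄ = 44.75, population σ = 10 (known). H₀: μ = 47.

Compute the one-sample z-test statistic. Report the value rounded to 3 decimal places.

SE = σ/√n = 10/√12 = 2.8868
z = (x̄−μ₀)/SE = (44.75−47)/2.8868 = -0.7794

test statistic = -0.779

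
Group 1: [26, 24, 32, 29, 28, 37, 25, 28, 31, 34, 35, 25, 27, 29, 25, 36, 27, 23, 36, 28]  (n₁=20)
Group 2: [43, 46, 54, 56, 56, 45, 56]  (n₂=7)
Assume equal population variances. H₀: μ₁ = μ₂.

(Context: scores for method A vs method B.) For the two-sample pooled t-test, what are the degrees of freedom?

degrees of freedom = 25

df = n₁ + n₂ − 2 = 20 + 7 − 2 = 25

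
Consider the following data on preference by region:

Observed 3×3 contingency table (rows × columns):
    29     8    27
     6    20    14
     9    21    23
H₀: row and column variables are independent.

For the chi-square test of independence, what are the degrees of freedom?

df = (r−1)(c−1) = (3−1)·(3−1) = 4

degrees of freedom = 4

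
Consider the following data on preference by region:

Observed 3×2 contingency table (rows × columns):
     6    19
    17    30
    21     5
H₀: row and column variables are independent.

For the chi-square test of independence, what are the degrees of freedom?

df = (r−1)(c−1) = (3−1)·(2−1) = 2

degrees of freedom = 2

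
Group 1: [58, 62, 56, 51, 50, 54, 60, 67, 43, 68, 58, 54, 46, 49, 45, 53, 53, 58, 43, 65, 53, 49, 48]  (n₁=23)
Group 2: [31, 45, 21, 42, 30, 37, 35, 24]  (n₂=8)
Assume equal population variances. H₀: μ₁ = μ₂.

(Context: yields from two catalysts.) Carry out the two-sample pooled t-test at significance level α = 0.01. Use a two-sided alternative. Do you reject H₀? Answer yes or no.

reject H₀: yes

x̄₁=54.043, s₁=7.195, n₁=23
x̄₂=33.125, s₂=8.306, n₂=8
s_p² = [22·7.195² + 7·8.306²]/29 = 55.9252
SE = √(s_p²·(1/23+1/8)) = 3.0696
t = (54.043−33.125)/3.0696 = 6.8148
df = 29
p-value (two-sided) = 0.00000
At α=0.01: p < α → reject H₀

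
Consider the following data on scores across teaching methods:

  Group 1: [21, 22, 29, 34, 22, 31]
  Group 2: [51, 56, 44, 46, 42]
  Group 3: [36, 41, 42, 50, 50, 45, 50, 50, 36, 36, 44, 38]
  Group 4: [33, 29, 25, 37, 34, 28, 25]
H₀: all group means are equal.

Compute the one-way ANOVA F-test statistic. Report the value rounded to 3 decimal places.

test statistic = 22.199

Group means [26.50, 47.80, 43.17, 30.14], grand mean 37.567
SSB = Σnᵢ(x̄ᵢ−x̄)² = 2020.543; SSW = ΣΣ(x−x̄ᵢ)² = 788.824
MSB = 2020.543/3 = 673.5143; MSW = 788.824/26 = 30.3394
F = MSB/MSW = 22.1993
df = (3, 26)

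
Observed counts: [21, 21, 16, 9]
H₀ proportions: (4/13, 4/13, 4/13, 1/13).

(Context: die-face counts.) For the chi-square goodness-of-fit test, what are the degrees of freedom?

degrees of freedom = 3

df = k − 1 = 4 − 1 = 3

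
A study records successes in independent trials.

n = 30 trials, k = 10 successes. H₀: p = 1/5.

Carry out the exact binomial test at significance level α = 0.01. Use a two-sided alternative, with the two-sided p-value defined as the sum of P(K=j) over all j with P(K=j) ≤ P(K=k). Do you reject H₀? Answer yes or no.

reject H₀: no

Exact binomial: n=30, k=10, p₀=1/5=0.2000
P(X=j) = C(n,j)·p₀^j·(1−p₀)^(n−j); p = Σ P(X=j) over j with P(X=j) ≤ P(X=10)
p-value (two-sided) = 0.10527
At α=0.01: p ≥ α → fail to reject H₀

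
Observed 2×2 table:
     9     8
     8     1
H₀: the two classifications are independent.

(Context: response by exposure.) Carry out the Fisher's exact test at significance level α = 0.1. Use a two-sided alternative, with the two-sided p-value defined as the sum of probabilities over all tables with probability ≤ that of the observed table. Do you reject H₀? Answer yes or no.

Margins: r₁=17, r₂=9, c₁=17, c₂=9, n=26
p_obs = C(17,9)·C(9,8)/C(26,17); sum pmf over tables with pmf ≤ p_obs
p-value (two-sided) = 0.09770
At α=0.1: p < α → reject H₀

reject H₀: yes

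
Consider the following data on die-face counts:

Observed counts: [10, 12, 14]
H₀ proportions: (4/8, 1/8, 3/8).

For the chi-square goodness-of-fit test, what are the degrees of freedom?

degrees of freedom = 2

df = k − 1 = 3 − 1 = 2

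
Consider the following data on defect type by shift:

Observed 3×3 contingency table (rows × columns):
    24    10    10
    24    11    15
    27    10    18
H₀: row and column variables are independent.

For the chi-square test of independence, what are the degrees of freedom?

df = (r−1)(c−1) = (3−1)·(3−1) = 4

degrees of freedom = 4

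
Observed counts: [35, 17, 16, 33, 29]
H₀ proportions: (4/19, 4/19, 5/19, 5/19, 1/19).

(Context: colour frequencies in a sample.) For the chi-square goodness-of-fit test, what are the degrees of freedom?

df = k − 1 = 5 − 1 = 4

degrees of freedom = 4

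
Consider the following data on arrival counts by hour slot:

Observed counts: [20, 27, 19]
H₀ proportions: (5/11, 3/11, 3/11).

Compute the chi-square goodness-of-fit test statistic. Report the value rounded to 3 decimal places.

n = 66; E_i = n·p_i = [30.00, 18.00, 18.00]
χ² = (20−30.00)²/30.00 + (27−18.00)²/18.00 + (19−18.00)²/18.00 = 7.8889
df = 2

test statistic = 7.889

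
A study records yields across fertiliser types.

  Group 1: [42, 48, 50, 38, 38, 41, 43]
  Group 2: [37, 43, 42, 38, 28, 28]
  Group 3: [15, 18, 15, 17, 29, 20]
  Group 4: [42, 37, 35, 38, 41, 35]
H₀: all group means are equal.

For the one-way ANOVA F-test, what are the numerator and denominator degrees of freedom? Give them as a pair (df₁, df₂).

degrees of freedom = [3, 21]

k = 4 groups, N = 25 total
df = (k−1, N−k) = (4−1, 25−4) = (3, 21)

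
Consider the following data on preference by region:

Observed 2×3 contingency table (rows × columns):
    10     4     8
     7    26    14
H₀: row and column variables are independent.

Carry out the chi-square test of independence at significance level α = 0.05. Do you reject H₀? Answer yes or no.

reject H₀: yes

Row totals [22, 47], col totals [17, 30, 22], n=69
χ² = (10−5.42)²/5.42 + (4−9.57)²/9.57 + (8−7.01)²/7.01 + (7−11.58)²/11.58 + (26−20.43)²/20.43 + (14−14.99)²/14.99 = 10.6376
df = 2
p-value (upper-tail) = 0.00490
At α=0.05: p < α → reject H₀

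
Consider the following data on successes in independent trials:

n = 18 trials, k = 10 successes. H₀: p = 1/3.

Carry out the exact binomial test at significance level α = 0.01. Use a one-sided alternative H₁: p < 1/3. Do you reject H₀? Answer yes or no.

reject H₀: no

Exact binomial: n=18, k=10, p₀=1/3=0.3333
P(X≤10) from Σ C(n,i)·p₀^i·(1−p₀)^(n−i)
p-value (one-sided, H₁ less) = 0.98557
At α=0.01: p ≥ α → fail to reject H₀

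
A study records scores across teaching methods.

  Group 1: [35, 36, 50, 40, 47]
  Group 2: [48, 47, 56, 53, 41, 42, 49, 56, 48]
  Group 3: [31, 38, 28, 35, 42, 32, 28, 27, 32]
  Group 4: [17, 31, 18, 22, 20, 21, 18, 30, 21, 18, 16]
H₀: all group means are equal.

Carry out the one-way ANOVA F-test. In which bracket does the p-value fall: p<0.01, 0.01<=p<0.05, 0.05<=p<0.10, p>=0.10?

p-value bracket: p<0.01

Group means [41.60, 48.89, 32.56, 21.09], grand mean 34.500
SSB = Σnᵢ(x̄ᵢ−x̄)² = 4127.280; SSW = ΣΣ(x−x̄ᵢ)² = 861.220
MSB = 4127.280/3 = 1375.7599; MSW = 861.220/30 = 28.7073
F = MSB/MSW = 47.9236
df = (3, 30)
p-value (upper-tail) = 0.00000
→ bracket: p<0.01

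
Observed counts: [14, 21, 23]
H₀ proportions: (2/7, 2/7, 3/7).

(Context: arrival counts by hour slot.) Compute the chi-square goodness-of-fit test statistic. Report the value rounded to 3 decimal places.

n = 58; E_i = n·p_i = [16.57, 16.57, 24.86]
χ² = (14−16.57)²/16.57 + (21−16.57)²/16.57 + (23−24.86)²/24.86 = 1.7213
df = 2

test statistic = 1.721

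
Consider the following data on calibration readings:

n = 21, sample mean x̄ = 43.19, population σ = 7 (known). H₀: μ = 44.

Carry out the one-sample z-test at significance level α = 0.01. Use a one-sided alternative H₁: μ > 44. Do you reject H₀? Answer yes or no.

SE = σ/√n = 7/√21 = 1.5275
z = (x̄−μ₀)/SE = (43.19−44)/1.5275 = -0.5303
p-value (one-sided, H₁ greater) = 0.70204
At α=0.01: p ≥ α → fail to reject H₀

reject H₀: no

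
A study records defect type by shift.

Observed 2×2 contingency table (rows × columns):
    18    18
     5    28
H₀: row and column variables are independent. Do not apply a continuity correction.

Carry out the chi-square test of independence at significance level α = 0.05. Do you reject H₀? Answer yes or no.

reject H₀: yes

Row totals [36, 33], col totals [23, 46], n=69
χ² = (18−12.00)²/12.00 + (18−24.00)²/24.00 + (5−11.00)²/11.00 + (28−22.00)²/22.00 = 9.4091
df = 1
p-value (upper-tail) = 0.00216
At α=0.05: p < α → reject H₀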